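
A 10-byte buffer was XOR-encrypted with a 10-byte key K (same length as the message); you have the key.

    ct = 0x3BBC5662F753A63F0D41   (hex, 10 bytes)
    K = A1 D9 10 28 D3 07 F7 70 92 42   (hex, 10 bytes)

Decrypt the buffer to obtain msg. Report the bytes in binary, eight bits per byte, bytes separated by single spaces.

10011010 01100101 01000110 01001010 00100100 01010100 01010001 01001111 10011111 00000011

 59 xor 161 = 154
188 xor 217 = 101
 86 xor  16 =  70
 98 xor  40 =  74
247 xor 211 =  36
 83 xor   7 =  84
166 xor 247 =  81
 63 xor 112 =  79
 13 xor 146 = 159
 65 xor  66 =   3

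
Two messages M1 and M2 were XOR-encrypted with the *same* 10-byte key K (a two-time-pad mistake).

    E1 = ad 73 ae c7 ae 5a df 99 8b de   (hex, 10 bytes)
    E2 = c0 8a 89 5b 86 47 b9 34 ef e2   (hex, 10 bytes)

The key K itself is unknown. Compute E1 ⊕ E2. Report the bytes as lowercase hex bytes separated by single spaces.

6d f9 27 9c 28 1d 66 ad 64 3c

E1 ⊕ E2 = (M1 ⊕ K) ⊕ (M2 ⊕ K) = M1 ⊕ M2 — the shared key cancels under XOR.
ad ⊕ c0 = 6d
73 ⊕ 8a = f9
ae ⊕ 89 = 27
c7 ⊕ 5b = 9c
ae ⊕ 86 = 28
5a ⊕ 47 = 1d
df ⊕ b9 = 66
99 ⊕ 34 = ad
8b ⊕ ef = 64
de ⊕ e2 = 3c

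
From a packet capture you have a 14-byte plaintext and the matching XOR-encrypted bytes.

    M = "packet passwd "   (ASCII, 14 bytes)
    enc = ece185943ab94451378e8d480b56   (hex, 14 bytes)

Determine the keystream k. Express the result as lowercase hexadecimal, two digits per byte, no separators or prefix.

Since enc = M ⊕ k, XORing both sides with M gives k = M ⊕ enc.
70 XOR ec = 9c
61 XOR e1 = 80
63 XOR 85 = e6
6b XOR 94 = ff
65 XOR 3a = 5f
74 XOR b9 = cd
20 XOR 44 = 64
70 XOR 51 = 21
61 XOR 37 = 56
73 XOR 8e = fd
73 XOR 8d = fe
77 XOR 48 = 3f
64 XOR 0b = 6f
20 XOR 56 = 76

9c80e6ff5fcd642156fdfe3f6f76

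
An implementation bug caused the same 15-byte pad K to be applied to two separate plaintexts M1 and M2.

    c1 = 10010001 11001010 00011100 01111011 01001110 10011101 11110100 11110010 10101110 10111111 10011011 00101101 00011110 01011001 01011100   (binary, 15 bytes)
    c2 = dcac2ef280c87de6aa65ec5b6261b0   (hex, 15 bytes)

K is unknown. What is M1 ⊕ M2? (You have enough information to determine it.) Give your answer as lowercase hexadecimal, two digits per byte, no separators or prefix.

4d663289ce55891404da77767c38ec

c1 ⊕ c2 = (M1 ⊕ K) ⊕ (M2 ⊕ K) = M1 ⊕ M2 — the shared key cancels under XOR.
91 XOR dc = 4d
ca XOR ac = 66
1c XOR 2e = 32
7b XOR f2 = 89
4e XOR 80 = ce
9d XOR c8 = 55
f4 XOR 7d = 89
f2 XOR e6 = 14
ae XOR aa = 04
bf XOR 65 = da
9b XOR ec = 77
2d XOR 5b = 76
1e XOR 62 = 7c
59 XOR 61 = 38
5c XOR b0 = ec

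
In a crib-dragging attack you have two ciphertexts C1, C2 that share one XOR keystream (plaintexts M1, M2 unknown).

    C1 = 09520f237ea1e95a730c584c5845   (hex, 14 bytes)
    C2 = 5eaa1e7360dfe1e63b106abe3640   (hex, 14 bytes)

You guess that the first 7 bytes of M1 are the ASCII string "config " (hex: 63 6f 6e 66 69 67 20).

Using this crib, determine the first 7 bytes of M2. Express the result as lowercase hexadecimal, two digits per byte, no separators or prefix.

First, C1 ⊕ C2 = (M1 ⊕ K) ⊕ (M2 ⊕ K) = M1 ⊕ M2, so the key drops out. Then M2 = (M1 ⊕ M2) ⊕ M1 over the first 7 bytes.
byte 0: (09 xor 5e) xor 63 = 57 xor 63 = 34
byte 1: (52 xor aa) xor 6f = f8 xor 6f = 97
byte 2: (0f xor 1e) xor 6e = 11 xor 6e = 7f
byte 3: (23 xor 73) xor 66 = 50 xor 66 = 36
byte 4: (7e xor 60) xor 69 = 1e xor 69 = 77
byte 5: (a1 xor df) xor 67 = 7e xor 67 = 19
byte 6: (e9 xor e1) xor 20 = 08 xor 20 = 28

34977f36771928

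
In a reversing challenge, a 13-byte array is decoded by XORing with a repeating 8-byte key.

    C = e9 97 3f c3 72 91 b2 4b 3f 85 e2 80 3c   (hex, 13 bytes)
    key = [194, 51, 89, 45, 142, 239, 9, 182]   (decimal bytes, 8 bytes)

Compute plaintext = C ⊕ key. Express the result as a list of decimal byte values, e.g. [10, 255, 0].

[43, 164, 102, 238, 252, 126, 187, 253, 253, 182, 187, 173, 178]

The 8-byte key repeats, so the effective keystream is c2 33 59 2d 8e ef 09 b6 c2 33 59 2d 8e.
byte 0: e9 ⊕ c2 = 2b
byte 1: 97 ⊕ 33 = a4
byte 2: 3f ⊕ 59 = 66
byte 3: c3 ⊕ 2d = ee
byte 4: 72 ⊕ 8e = fc
byte 5: 91 ⊕ ef = 7e
byte 6: b2 ⊕ 09 = bb
byte 7: 4b ⊕ b6 = fd
byte 8: 3f ⊕ c2 = fd
byte 9: 85 ⊕ 33 = b6
byte 10: e2 ⊕ 59 = bb
byte 11: 80 ⊕ 2d = ad
byte 12: 3c ⊕ 8e = b2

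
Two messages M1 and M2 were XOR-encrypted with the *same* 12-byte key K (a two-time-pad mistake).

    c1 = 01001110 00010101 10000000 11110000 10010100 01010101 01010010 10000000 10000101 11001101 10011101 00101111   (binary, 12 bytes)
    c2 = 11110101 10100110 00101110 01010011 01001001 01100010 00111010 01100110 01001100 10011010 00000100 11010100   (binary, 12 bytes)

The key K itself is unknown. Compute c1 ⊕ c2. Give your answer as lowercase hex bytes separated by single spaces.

c1 ⊕ c2 = (M1 ⊕ K) ⊕ (M2 ⊕ K) = M1 ⊕ M2 — the shared key cancels under XOR.
byte 0: 4e ⊕ f5 = bb
byte 1: 15 ⊕ a6 = b3
byte 2: 80 ⊕ 2e = ae
byte 3: f0 ⊕ 53 = a3
byte 4: 94 ⊕ 49 = dd
byte 5: 55 ⊕ 62 = 37
byte 6: 52 ⊕ 3a = 68
byte 7: 80 ⊕ 66 = e6
byte 8: 85 ⊕ 4c = c9
byte 9: cd ⊕ 9a = 57
byte 10: 9d ⊕ 04 = 99
byte 11: 2f ⊕ d4 = fb

bb b3 ae a3 dd 37 68 e6 c9 57 99 fb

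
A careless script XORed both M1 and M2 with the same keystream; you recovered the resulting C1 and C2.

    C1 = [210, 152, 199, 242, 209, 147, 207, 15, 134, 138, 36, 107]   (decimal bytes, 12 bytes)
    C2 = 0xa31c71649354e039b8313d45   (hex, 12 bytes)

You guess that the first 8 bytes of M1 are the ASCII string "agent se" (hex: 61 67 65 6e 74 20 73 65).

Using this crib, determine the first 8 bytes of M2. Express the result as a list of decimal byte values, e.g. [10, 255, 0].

[16, 227, 211, 248, 54, 231, 92, 83]

First, C1 ⊕ C2 = (M1 ⊕ K) ⊕ (M2 ⊕ K) = M1 ⊕ M2, so the key drops out. Then M2 = (M1 ⊕ M2) ⊕ M1 over the first 8 bytes.
byte 0: (d2 ^ a3) ^ 61 = 71 ^ 61 = 10
byte 1: (98 ^ 1c) ^ 67 = 84 ^ 67 = e3
byte 2: (c7 ^ 71) ^ 65 = b6 ^ 65 = d3
byte 3: (f2 ^ 64) ^ 6e = 96 ^ 6e = f8
byte 4: (d1 ^ 93) ^ 74 = 42 ^ 74 = 36
byte 5: (93 ^ 54) ^ 20 = c7 ^ 20 = e7
byte 6: (cf ^ e0) ^ 73 = 2f ^ 73 = 5c
byte 7: (0f ^ 39) ^ 65 = 36 ^ 65 = 53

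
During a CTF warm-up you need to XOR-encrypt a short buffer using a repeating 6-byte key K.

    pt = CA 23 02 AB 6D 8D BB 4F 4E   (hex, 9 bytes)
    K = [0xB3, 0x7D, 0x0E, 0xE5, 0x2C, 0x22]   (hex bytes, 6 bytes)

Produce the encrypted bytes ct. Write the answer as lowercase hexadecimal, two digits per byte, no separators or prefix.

795e0c4e41af083240

The 6-byte key repeats, so the effective keystream is b3 7d 0e e5 2c 22 b3 7d 0e.
byte 0: 11001010 xor 10110011 = 01111001
byte 1: 00100011 xor 01111101 = 01011110
byte 2: 00000010 xor 00001110 = 00001100
byte 3: 10101011 xor 11100101 = 01001110
byte 4: 01101101 xor 00101100 = 01000001
byte 5: 10001101 xor 00100010 = 10101111
byte 6: 10111011 xor 10110011 = 00001000
byte 7: 01001111 xor 01111101 = 00110010
byte 8: 01001110 xor 00001110 = 01000000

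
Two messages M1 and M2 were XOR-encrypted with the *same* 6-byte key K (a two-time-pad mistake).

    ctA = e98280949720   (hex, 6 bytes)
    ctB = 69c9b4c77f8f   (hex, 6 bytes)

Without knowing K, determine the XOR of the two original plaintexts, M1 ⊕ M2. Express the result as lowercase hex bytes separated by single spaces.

ctA ⊕ ctB = (M1 ⊕ K) ⊕ (M2 ⊕ K) = M1 ⊕ M2 — the shared key cancels under XOR.
e9 ^ 69 = 80
82 ^ c9 = 4b
80 ^ b4 = 34
94 ^ c7 = 53
97 ^ 7f = e8
20 ^ 8f = af

80 4b 34 53 e8 af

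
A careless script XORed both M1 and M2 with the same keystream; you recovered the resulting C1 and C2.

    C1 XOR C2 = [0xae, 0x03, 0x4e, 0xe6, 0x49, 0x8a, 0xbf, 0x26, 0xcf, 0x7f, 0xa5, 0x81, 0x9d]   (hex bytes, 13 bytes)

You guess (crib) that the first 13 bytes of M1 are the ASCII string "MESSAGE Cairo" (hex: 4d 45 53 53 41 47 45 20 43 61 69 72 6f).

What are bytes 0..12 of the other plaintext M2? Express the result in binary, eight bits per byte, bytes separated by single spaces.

Since C1 ⊕ C2 = M1 ⊕ M2, XORing with the guessed M1 bytes yields the corresponding M2 bytes: M2 = (C1 ⊕ C2) ⊕ M1.
byte 0: ae ^ 4d = e3
byte 1: 03 ^ 45 = 46
byte 2: 4e ^ 53 = 1d
byte 3: e6 ^ 53 = b5
byte 4: 49 ^ 41 = 08
byte 5: 8a ^ 47 = cd
byte 6: bf ^ 45 = fa
byte 7: 26 ^ 20 = 06
byte 8: cf ^ 43 = 8c
byte 9: 7f ^ 61 = 1e
byte 10: a5 ^ 69 = cc
byte 11: 81 ^ 72 = f3
byte 12: 9d ^ 6f = f2

11100011 01000110 00011101 10110101 00001000 11001101 11111010 00000110 10001100 00011110 11001100 11110011 11110010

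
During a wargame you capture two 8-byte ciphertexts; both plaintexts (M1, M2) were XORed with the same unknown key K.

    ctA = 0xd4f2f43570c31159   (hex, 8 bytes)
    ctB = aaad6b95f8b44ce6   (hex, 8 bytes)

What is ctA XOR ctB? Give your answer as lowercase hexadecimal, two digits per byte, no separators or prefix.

7e5f9fa088775dbf

ctA ⊕ ctB = (M1 ⊕ K) ⊕ (M2 ⊕ K) = M1 ⊕ M2 — the shared key cancels under XOR.
d4 ^ aa = 7e
f2 ^ ad = 5f
f4 ^ 6b = 9f
35 ^ 95 = a0
70 ^ f8 = 88
c3 ^ b4 = 77
11 ^ 4c = 5d
59 ^ e6 = bf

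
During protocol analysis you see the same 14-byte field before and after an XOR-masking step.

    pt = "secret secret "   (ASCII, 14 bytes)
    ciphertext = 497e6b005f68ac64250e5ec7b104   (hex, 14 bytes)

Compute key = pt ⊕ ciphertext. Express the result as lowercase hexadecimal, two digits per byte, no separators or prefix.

Since ciphertext = pt ⊕ key, XORing both sides with pt gives key = pt ⊕ ciphertext.
73 ^ 49 = 3a
65 ^ 7e = 1b
63 ^ 6b = 08
72 ^ 00 = 72
65 ^ 5f = 3a
74 ^ 68 = 1c
20 ^ ac = 8c
73 ^ 64 = 17
65 ^ 25 = 40
63 ^ 0e = 6d
72 ^ 5e = 2c
65 ^ c7 = a2
74 ^ b1 = c5
20 ^ 04 = 24

3a1b08723a1c8c17406d2ca2c524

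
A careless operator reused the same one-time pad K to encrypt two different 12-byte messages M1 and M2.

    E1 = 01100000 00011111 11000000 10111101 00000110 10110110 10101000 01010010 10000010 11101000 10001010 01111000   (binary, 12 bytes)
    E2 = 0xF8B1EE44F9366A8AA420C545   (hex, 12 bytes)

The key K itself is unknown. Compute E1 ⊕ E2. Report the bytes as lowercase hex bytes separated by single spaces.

E1 ⊕ E2 = (M1 ⊕ K) ⊕ (M2 ⊕ K) = M1 ⊕ M2 — the shared key cancels under XOR.
byte 0: 60 ⊕ f8 = 98
byte 1: 1f ⊕ b1 = ae
byte 2: c0 ⊕ ee = 2e
byte 3: bd ⊕ 44 = f9
byte 4: 06 ⊕ f9 = ff
byte 5: b6 ⊕ 36 = 80
byte 6: a8 ⊕ 6a = c2
byte 7: 52 ⊕ 8a = d8
byte 8: 82 ⊕ a4 = 26
byte 9: e8 ⊕ 20 = c8
byte 10: 8a ⊕ c5 = 4f
byte 11: 78 ⊕ 45 = 3d

98 ae 2e f9 ff 80 c2 d8 26 c8 4f 3d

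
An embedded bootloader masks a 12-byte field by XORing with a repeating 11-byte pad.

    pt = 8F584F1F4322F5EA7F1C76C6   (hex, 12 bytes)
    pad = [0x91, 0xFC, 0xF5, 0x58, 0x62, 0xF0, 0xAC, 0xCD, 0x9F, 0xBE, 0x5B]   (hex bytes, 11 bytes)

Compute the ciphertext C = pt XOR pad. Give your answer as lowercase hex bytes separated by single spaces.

The 11-byte key repeats, so the effective keystream is 91 fc f5 58 62 f0 ac cd 9f be 5b 91.
byte 0: 10001111 xor 10010001 = 00011110
byte 1: 01011000 xor 11111100 = 10100100
byte 2: 01001111 xor 11110101 = 10111010
byte 3: 00011111 xor 01011000 = 01000111
byte 4: 01000011 xor 01100010 = 00100001
byte 5: 00100010 xor 11110000 = 11010010
byte 6: 11110101 xor 10101100 = 01011001
byte 7: 11101010 xor 11001101 = 00100111
byte 8: 01111111 xor 10011111 = 11100000
byte 9: 00011100 xor 10111110 = 10100010
byte 10: 01110110 xor 01011011 = 00101101
byte 11: 11000110 xor 10010001 = 01010111

1e a4 ba 47 21 d2 59 27 e0 a2 2d 57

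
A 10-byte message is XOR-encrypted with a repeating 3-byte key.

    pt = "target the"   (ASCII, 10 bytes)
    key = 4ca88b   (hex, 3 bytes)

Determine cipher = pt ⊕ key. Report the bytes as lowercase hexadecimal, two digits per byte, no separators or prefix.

The 3-byte key repeats, so the effective keystream is 4c a8 8b 4c a8 8b 4c a8 8b 4c.
byte 0: 74 ⊕ 4c = 38
byte 1: 61 ⊕ a8 = c9
byte 2: 72 ⊕ 8b = f9
byte 3: 67 ⊕ 4c = 2b
byte 4: 65 ⊕ a8 = cd
byte 5: 74 ⊕ 8b = ff
byte 6: 20 ⊕ 4c = 6c
byte 7: 74 ⊕ a8 = dc
byte 8: 68 ⊕ 8b = e3
byte 9: 65 ⊕ 4c = 29

38c9f92bcdff6cdce329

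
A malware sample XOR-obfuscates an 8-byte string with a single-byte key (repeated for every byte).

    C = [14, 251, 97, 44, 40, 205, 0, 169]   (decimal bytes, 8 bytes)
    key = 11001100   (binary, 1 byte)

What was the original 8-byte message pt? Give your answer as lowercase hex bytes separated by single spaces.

c2 37 ad e0 e4 01 cc 65

The 1-byte key repeats, so the effective keystream is cc cc cc cc cc cc cc cc.
byte 0: 00001110 ⊕ 11001100 = 11000010
byte 1: 11111011 ⊕ 11001100 = 00110111
byte 2: 01100001 ⊕ 11001100 = 10101101
byte 3: 00101100 ⊕ 11001100 = 11100000
byte 4: 00101000 ⊕ 11001100 = 11100100
byte 5: 11001101 ⊕ 11001100 = 00000001
byte 6: 00000000 ⊕ 11001100 = 11001100
byte 7: 10101001 ⊕ 11001100 = 01100101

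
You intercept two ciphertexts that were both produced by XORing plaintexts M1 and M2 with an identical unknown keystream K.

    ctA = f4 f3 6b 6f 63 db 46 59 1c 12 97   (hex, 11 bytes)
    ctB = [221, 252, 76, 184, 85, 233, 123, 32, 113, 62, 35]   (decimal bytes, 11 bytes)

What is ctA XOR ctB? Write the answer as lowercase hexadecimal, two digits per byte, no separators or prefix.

ctA ⊕ ctB = (M1 ⊕ K) ⊕ (M2 ⊕ K) = M1 ⊕ M2 — the shared key cancels under XOR.
f4 ^ dd = 29
f3 ^ fc = 0f
6b ^ 4c = 27
6f ^ b8 = d7
63 ^ 55 = 36
db ^ e9 = 32
46 ^ 7b = 3d
59 ^ 20 = 79
1c ^ 71 = 6d
12 ^ 3e = 2c
97 ^ 23 = b4

290f27d736323d796d2cb4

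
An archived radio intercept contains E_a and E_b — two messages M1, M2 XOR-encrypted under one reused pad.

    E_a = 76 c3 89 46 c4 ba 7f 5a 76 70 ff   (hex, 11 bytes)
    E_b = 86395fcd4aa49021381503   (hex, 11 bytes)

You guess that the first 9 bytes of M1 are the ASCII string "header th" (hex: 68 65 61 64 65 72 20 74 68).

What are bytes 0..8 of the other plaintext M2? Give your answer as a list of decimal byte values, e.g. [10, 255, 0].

First, E_a ⊕ E_b = (M1 ⊕ K) ⊕ (M2 ⊕ K) = M1 ⊕ M2, so the key drops out. Then M2 = (M1 ⊕ M2) ⊕ M1 over the first 9 bytes.
byte 0: (76 XOR 86) XOR 68 = f0 XOR 68 = 98
byte 1: (c3 XOR 39) XOR 65 = fa XOR 65 = 9f
byte 2: (89 XOR 5f) XOR 61 = d6 XOR 61 = b7
byte 3: (46 XOR cd) XOR 64 = 8b XOR 64 = ef
byte 4: (c4 XOR 4a) XOR 65 = 8e XOR 65 = eb
byte 5: (ba XOR a4) XOR 72 = 1e XOR 72 = 6c
byte 6: (7f XOR 90) XOR 20 = ef XOR 20 = cf
byte 7: (5a XOR 21) XOR 74 = 7b XOR 74 = 0f
byte 8: (76 XOR 38) XOR 68 = 4e XOR 68 = 26

[152, 159, 183, 239, 235, 108, 207, 15, 38]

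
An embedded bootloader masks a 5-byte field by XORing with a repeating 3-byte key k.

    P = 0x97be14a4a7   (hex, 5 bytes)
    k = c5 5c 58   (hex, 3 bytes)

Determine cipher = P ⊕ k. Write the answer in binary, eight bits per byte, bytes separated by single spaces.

01010010 11100010 01001100 01100001 11111011

The 3-byte key repeats, so the effective keystream is c5 5c 58 c5 5c.
byte 0: 97 xor c5 = 52
byte 1: be xor 5c = e2
byte 2: 14 xor 58 = 4c
byte 3: a4 xor c5 = 61
byte 4: a7 xor 5c = fb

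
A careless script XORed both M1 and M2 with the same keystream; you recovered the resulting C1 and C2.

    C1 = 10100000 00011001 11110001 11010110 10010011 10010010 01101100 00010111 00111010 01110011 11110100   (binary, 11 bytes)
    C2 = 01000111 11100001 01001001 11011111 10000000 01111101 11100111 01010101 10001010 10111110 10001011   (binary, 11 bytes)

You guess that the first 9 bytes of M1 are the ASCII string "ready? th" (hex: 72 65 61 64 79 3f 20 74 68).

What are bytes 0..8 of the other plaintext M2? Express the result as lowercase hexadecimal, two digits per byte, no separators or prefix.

959dd96d6ad0ab36d8

First, C1 ⊕ C2 = (M1 ⊕ K) ⊕ (M2 ⊕ K) = M1 ⊕ M2, so the key drops out. Then M2 = (M1 ⊕ M2) ⊕ M1 over the first 9 bytes.
byte 0: (a0 xor 47) xor 72 = e7 xor 72 = 95
byte 1: (19 xor e1) xor 65 = f8 xor 65 = 9d
byte 2: (f1 xor 49) xor 61 = b8 xor 61 = d9
byte 3: (d6 xor df) xor 64 = 09 xor 64 = 6d
byte 4: (93 xor 80) xor 79 = 13 xor 79 = 6a
byte 5: (92 xor 7d) xor 3f = ef xor 3f = d0
byte 6: (6c xor e7) xor 20 = 8b xor 20 = ab
byte 7: (17 xor 55) xor 74 = 42 xor 74 = 36
byte 8: (3a xor 8a) xor 68 = b0 xor 68 = d8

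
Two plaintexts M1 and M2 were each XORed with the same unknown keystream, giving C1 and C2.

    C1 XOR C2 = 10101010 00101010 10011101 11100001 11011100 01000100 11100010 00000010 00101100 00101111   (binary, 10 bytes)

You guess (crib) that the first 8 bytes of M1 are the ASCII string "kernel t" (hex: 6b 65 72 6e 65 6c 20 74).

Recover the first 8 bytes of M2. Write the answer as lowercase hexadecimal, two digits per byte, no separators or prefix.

Since C1 ⊕ C2 = M1 ⊕ M2, XORing with the guessed M1 bytes yields the corresponding M2 bytes: M2 = (C1 ⊕ C2) ⊕ M1.
byte 0: 170 ⊕ 107 = 193
byte 1:  42 ⊕ 101 =  79
byte 2: 157 ⊕ 114 = 239
byte 3: 225 ⊕ 110 = 143
byte 4: 220 ⊕ 101 = 185
byte 5:  68 ⊕ 108 =  40
byte 6: 226 ⊕  32 = 194
byte 7:   2 ⊕ 116 = 118

c14fef8fb928c276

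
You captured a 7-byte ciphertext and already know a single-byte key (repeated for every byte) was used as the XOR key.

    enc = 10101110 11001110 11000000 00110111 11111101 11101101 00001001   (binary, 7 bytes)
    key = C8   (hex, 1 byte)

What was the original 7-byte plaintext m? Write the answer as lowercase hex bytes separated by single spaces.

66 06 08 ff 35 25 c1

The 1-byte key repeats, so the effective keystream is c8 c8 c8 c8 c8 c8 c8.
byte 0: 174 xor 200 = 102
byte 1: 206 xor 200 =   6
byte 2: 192 xor 200 =   8
byte 3:  55 xor 200 = 255
byte 4: 253 xor 200 =  53
byte 5: 237 xor 200 =  37
byte 6:   9 xor 200 = 193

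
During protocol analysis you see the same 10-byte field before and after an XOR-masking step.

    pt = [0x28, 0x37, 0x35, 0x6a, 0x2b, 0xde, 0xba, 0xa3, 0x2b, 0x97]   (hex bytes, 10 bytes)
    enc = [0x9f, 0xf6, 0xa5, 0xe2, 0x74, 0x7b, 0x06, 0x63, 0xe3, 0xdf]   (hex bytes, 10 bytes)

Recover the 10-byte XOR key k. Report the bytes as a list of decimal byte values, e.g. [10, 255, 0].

[183, 193, 144, 136, 95, 165, 188, 192, 200, 72]

Since enc = pt ⊕ k, XORing both sides with pt gives k = pt ⊕ enc.
00101000 XOR 10011111 = 10110111
00110111 XOR 11110110 = 11000001
00110101 XOR 10100101 = 10010000
01101010 XOR 11100010 = 10001000
00101011 XOR 01110100 = 01011111
11011110 XOR 01111011 = 10100101
10111010 XOR 00000110 = 10111100
10100011 XOR 01100011 = 11000000
00101011 XOR 11100011 = 11001000
10010111 XOR 11011111 = 01001000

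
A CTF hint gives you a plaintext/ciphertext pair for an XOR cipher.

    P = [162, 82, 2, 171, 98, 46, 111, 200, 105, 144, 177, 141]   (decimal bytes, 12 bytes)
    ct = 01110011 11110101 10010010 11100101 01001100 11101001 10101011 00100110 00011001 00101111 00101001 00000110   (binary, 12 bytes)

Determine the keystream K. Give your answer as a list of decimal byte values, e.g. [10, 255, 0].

[209, 167, 144, 78, 46, 199, 196, 238, 112, 191, 152, 139]

Since ct = P ⊕ K, XORing both sides with P gives K = P ⊕ ct.
a2 XOR 73 = d1
52 XOR f5 = a7
02 XOR 92 = 90
ab XOR e5 = 4e
62 XOR 4c = 2e
2e XOR e9 = c7
6f XOR ab = c4
c8 XOR 26 = ee
69 XOR 19 = 70
90 XOR 2f = bf
b1 XOR 29 = 98
8d XOR 06 = 8b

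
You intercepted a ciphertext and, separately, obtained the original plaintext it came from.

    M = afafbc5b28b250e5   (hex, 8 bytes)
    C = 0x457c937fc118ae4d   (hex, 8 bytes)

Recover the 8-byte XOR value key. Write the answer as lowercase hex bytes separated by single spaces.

ea d3 2f 24 e9 aa fe a8

Since C = M ⊕ key, XORing both sides with M gives key = M ⊕ C.
10101111 XOR 01000101 = 11101010
10101111 XOR 01111100 = 11010011
10111100 XOR 10010011 = 00101111
01011011 XOR 01111111 = 00100100
00101000 XOR 11000001 = 11101001
10110010 XOR 00011000 = 10101010
01010000 XOR 10101110 = 11111110
11100101 XOR 01001101 = 10101000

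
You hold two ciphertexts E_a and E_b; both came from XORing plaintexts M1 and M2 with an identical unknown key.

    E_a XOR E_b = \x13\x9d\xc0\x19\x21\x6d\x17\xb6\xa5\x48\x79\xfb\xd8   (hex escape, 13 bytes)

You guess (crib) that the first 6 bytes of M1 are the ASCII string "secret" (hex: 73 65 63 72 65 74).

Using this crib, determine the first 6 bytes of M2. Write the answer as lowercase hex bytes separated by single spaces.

Since E_a ⊕ E_b = M1 ⊕ M2, XORing with the guessed M1 bytes yields the corresponding M2 bytes: M2 = (E_a ⊕ E_b) ⊕ M1.
13 XOR 73 = 60
9d XOR 65 = f8
c0 XOR 63 = a3
19 XOR 72 = 6b
21 XOR 65 = 44
6d XOR 74 = 19

60 f8 a3 6b 44 19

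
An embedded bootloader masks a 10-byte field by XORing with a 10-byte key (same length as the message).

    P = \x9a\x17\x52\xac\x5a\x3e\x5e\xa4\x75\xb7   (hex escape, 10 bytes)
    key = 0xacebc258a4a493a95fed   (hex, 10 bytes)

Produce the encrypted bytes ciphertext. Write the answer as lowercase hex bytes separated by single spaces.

XOR is its own inverse, so applying the key byte-wise gives the result directly.
154 xor 172 =  54
 23 xor 235 = 252
 82 xor 194 = 144
172 xor  88 = 244
 90 xor 164 = 254
 62 xor 164 = 154
 94 xor 147 = 205
164 xor 169 =  13
117 xor  95 =  42
183 xor 237 =  90

36 fc 90 f4 fe 9a cd 0d 2a 5a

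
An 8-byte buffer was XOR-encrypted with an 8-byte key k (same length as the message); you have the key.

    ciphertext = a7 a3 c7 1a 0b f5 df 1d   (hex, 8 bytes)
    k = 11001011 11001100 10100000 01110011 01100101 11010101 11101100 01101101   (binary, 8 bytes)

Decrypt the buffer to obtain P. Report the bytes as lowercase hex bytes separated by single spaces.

10100111 XOR 11001011 = 01101100
10100011 XOR 11001100 = 01101111
11000111 XOR 10100000 = 01100111
00011010 XOR 01110011 = 01101001
00001011 XOR 01100101 = 01101110
11110101 XOR 11010101 = 00100000
11011111 XOR 11101100 = 00110011
00011101 XOR 01101101 = 01110000

6c 6f 67 69 6e 20 33 70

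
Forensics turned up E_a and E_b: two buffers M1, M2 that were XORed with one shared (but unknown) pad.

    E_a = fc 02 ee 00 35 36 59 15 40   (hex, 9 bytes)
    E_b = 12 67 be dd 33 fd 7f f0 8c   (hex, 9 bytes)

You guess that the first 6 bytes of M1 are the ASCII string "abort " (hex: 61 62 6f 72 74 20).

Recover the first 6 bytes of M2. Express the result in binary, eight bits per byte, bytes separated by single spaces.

First, E_a ⊕ E_b = (M1 ⊕ K) ⊕ (M2 ⊕ K) = M1 ⊕ M2, so the key drops out. Then M2 = (M1 ⊕ M2) ⊕ M1 over the first 6 bytes.
byte 0: (fc xor 12) xor 61 = ee xor 61 = 8f
byte 1: (02 xor 67) xor 62 = 65 xor 62 = 07
byte 2: (ee xor be) xor 6f = 50 xor 6f = 3f
byte 3: (00 xor dd) xor 72 = dd xor 72 = af
byte 4: (35 xor 33) xor 74 = 06 xor 74 = 72
byte 5: (36 xor fd) xor 20 = cb xor 20 = eb

10001111 00000111 00111111 10101111 01110010 11101011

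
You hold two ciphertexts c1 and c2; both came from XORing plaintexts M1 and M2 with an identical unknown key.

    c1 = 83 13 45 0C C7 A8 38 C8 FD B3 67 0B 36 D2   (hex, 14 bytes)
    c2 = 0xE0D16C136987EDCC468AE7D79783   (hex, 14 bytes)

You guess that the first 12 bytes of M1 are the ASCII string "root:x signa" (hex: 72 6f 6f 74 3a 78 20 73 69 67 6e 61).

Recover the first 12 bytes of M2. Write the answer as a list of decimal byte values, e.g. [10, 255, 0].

[17, 173, 70, 107, 148, 87, 245, 119, 210, 94, 238, 189]

First, c1 ⊕ c2 = (M1 ⊕ K) ⊕ (M2 ⊕ K) = M1 ⊕ M2, so the key drops out. Then M2 = (M1 ⊕ M2) ⊕ M1 over the first 12 bytes.
byte 0: (83 ⊕ e0) ⊕ 72 = 63 ⊕ 72 = 11
byte 1: (13 ⊕ d1) ⊕ 6f = c2 ⊕ 6f = ad
byte 2: (45 ⊕ 6c) ⊕ 6f = 29 ⊕ 6f = 46
byte 3: (0c ⊕ 13) ⊕ 74 = 1f ⊕ 74 = 6b
byte 4: (c7 ⊕ 69) ⊕ 3a = ae ⊕ 3a = 94
byte 5: (a8 ⊕ 87) ⊕ 78 = 2f ⊕ 78 = 57
byte 6: (38 ⊕ ed) ⊕ 20 = d5 ⊕ 20 = f5
byte 7: (c8 ⊕ cc) ⊕ 73 = 04 ⊕ 73 = 77
byte 8: (fd ⊕ 46) ⊕ 69 = bb ⊕ 69 = d2
byte 9: (b3 ⊕ 8a) ⊕ 67 = 39 ⊕ 67 = 5e
byte 10: (67 ⊕ e7) ⊕ 6e = 80 ⊕ 6e = ee
byte 11: (0b ⊕ d7) ⊕ 61 = dc ⊕ 61 = bd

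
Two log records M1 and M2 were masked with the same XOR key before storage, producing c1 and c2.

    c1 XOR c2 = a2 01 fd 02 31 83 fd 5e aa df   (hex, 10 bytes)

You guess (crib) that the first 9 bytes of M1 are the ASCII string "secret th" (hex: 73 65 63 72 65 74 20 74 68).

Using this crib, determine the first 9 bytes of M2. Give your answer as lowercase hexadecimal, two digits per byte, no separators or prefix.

d1649e7054f7dd2ac2

Since c1 ⊕ c2 = M1 ⊕ M2, XORing with the guessed M1 bytes yields the corresponding M2 bytes: M2 = (c1 ⊕ c2) ⊕ M1.
10100010 xor 01110011 = 11010001
00000001 xor 01100101 = 01100100
11111101 xor 01100011 = 10011110
00000010 xor 01110010 = 01110000
00110001 xor 01100101 = 01010100
10000011 xor 01110100 = 11110111
11111101 xor 00100000 = 11011101
01011110 xor 01110100 = 00101010
10101010 xor 01101000 = 11000010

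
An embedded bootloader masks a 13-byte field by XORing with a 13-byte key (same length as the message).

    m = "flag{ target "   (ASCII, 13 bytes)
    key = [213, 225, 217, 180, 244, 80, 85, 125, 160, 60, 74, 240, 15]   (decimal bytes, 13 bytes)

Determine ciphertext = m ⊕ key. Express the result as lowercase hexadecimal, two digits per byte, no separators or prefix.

b38db8d38f70211cd25b2f842f

66 XOR d5 = b3
6c XOR e1 = 8d
61 XOR d9 = b8
67 XOR b4 = d3
7b XOR f4 = 8f
20 XOR 50 = 70
74 XOR 55 = 21
61 XOR 7d = 1c
72 XOR a0 = d2
67 XOR 3c = 5b
65 XOR 4a = 2f
74 XOR f0 = 84
20 XOR 0f = 2f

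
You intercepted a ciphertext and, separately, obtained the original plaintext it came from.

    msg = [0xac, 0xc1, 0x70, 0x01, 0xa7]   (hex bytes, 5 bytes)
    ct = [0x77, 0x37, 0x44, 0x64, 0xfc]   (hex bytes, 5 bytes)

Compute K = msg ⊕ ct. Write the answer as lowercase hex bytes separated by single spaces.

db f6 34 65 5b

Since ct = msg ⊕ K, XORing both sides with msg gives K = msg ⊕ ct.
byte 0: ac ^ 77 = db
byte 1: c1 ^ 37 = f6
byte 2: 70 ^ 44 = 34
byte 3: 01 ^ 64 = 65
byte 4: a7 ^ fc = 5b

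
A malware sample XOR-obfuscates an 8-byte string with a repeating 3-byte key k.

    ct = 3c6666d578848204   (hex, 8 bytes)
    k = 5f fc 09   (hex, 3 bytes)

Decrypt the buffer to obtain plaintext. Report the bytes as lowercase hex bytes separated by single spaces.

The 3-byte key repeats, so the effective keystream is 5f fc 09 5f fc 09 5f fc.
byte 0: 3c xor 5f = 63
byte 1: 66 xor fc = 9a
byte 2: 66 xor 09 = 6f
byte 3: d5 xor 5f = 8a
byte 4: 78 xor fc = 84
byte 5: 84 xor 09 = 8d
byte 6: 82 xor 5f = dd
byte 7: 04 xor fc = f8

63 9a 6f 8a 84 8d dd f8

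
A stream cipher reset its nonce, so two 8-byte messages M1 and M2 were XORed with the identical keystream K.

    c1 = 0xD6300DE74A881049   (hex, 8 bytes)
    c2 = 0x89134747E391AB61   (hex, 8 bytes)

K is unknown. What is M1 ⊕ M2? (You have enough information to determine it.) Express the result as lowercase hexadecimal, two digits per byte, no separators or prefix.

5f234aa0a919bb28

c1 ⊕ c2 = (M1 ⊕ K) ⊕ (M2 ⊕ K) = M1 ⊕ M2 — the shared key cancels under XOR.
d6 ^ 89 = 5f
30 ^ 13 = 23
0d ^ 47 = 4a
e7 ^ 47 = a0
4a ^ e3 = a9
88 ^ 91 = 19
10 ^ ab = bb
49 ^ 61 = 28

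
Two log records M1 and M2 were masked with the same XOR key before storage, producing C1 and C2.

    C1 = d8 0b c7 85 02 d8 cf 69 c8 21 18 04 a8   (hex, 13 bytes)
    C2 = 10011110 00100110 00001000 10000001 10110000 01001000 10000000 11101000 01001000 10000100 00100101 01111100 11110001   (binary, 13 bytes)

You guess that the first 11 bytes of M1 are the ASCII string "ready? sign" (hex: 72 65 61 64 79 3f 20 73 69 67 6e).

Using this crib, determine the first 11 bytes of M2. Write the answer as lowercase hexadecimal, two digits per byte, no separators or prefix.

First, C1 ⊕ C2 = (M1 ⊕ K) ⊕ (M2 ⊕ K) = M1 ⊕ M2, so the key drops out. Then M2 = (M1 ⊕ M2) ⊕ M1 over the first 11 bytes.
byte 0: (d8 ^ 9e) ^ 72 = 46 ^ 72 = 34
byte 1: (0b ^ 26) ^ 65 = 2d ^ 65 = 48
byte 2: (c7 ^ 08) ^ 61 = cf ^ 61 = ae
byte 3: (85 ^ 81) ^ 64 = 04 ^ 64 = 60
byte 4: (02 ^ b0) ^ 79 = b2 ^ 79 = cb
byte 5: (d8 ^ 48) ^ 3f = 90 ^ 3f = af
byte 6: (cf ^ 80) ^ 20 = 4f ^ 20 = 6f
byte 7: (69 ^ e8) ^ 73 = 81 ^ 73 = f2
byte 8: (c8 ^ 48) ^ 69 = 80 ^ 69 = e9
byte 9: (21 ^ 84) ^ 67 = a5 ^ 67 = c2
byte 10: (18 ^ 25) ^ 6e = 3d ^ 6e = 53

3448ae60cbaf6ff2e9c253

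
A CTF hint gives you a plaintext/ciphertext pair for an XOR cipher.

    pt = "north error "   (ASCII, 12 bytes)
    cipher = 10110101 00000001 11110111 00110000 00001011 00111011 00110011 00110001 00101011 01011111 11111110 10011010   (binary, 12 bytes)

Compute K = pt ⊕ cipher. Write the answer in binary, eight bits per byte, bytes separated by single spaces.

11011011 01101110 10000101 01000100 01100011 00011011 01010110 01000011 01011001 00110000 10001100 10111010

Since cipher = pt ⊕ K, XORing both sides with pt gives K = pt ⊕ cipher.
6e ^ b5 = db
6f ^ 01 = 6e
72 ^ f7 = 85
74 ^ 30 = 44
68 ^ 0b = 63
20 ^ 3b = 1b
65 ^ 33 = 56
72 ^ 31 = 43
72 ^ 2b = 59
6f ^ 5f = 30
72 ^ fe = 8c
20 ^ 9a = ba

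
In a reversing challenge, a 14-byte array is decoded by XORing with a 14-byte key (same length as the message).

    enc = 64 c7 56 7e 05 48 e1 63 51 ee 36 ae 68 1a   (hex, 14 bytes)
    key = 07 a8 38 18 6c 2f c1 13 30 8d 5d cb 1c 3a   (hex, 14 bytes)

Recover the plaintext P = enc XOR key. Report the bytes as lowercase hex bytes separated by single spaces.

63 6f 6e 66 69 67 20 70 61 63 6b 65 74 20

XOR is its own inverse, so applying the key byte-wise gives the result directly.
64 XOR 07 = 63
c7 XOR a8 = 6f
56 XOR 38 = 6e
7e XOR 18 = 66
05 XOR 6c = 69
48 XOR 2f = 67
e1 XOR c1 = 20
63 XOR 13 = 70
51 XOR 30 = 61
ee XOR 8d = 63
36 XOR 5d = 6b
ae XOR cb = 65
68 XOR 1c = 74
1a XOR 3a = 20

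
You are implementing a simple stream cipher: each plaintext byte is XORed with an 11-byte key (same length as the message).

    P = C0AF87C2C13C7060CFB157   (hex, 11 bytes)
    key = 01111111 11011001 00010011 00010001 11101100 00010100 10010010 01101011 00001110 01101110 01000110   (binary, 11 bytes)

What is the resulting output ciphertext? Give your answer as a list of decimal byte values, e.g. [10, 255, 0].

192 ⊕ 127 = 191
175 ⊕ 217 = 118
135 ⊕  19 = 148
194 ⊕  17 = 211
193 ⊕ 236 =  45
 60 ⊕  20 =  40
112 ⊕ 146 = 226
 96 ⊕ 107 =  11
207 ⊕  14 = 193
177 ⊕ 110 = 223
 87 ⊕  70 =  17

[191, 118, 148, 211, 45, 40, 226, 11, 193, 223, 17]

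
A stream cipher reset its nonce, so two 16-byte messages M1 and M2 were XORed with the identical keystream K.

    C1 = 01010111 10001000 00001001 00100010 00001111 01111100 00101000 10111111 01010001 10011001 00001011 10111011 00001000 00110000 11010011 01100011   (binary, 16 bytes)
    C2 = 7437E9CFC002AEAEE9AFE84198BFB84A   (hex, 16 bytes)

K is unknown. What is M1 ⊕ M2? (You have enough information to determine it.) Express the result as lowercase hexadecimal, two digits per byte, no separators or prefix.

C1 ⊕ C2 = (M1 ⊕ K) ⊕ (M2 ⊕ K) = M1 ⊕ M2 — the shared key cancels under XOR.
57 XOR 74 = 23
88 XOR 37 = bf
09 XOR e9 = e0
22 XOR cf = ed
0f XOR c0 = cf
7c XOR 02 = 7e
28 XOR ae = 86
bf XOR ae = 11
51 XOR e9 = b8
99 XOR af = 36
0b XOR e8 = e3
bb XOR 41 = fa
08 XOR 98 = 90
30 XOR bf = 8f
d3 XOR b8 = 6b
63 XOR 4a = 29

23bfe0edcf7e8611b836e3fa908f6b29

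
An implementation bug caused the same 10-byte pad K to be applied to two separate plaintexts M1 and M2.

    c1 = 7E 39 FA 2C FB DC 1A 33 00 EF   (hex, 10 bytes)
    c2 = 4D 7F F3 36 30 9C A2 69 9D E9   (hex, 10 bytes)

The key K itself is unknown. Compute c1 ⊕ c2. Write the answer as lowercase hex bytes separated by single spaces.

c1 ⊕ c2 = (M1 ⊕ K) ⊕ (M2 ⊕ K) = M1 ⊕ M2 — the shared key cancels under XOR.
7e XOR 4d = 33
39 XOR 7f = 46
fa XOR f3 = 09
2c XOR 36 = 1a
fb XOR 30 = cb
dc XOR 9c = 40
1a XOR a2 = b8
33 XOR 69 = 5a
00 XOR 9d = 9d
ef XOR e9 = 06

33 46 09 1a cb 40 b8 5a 9d 06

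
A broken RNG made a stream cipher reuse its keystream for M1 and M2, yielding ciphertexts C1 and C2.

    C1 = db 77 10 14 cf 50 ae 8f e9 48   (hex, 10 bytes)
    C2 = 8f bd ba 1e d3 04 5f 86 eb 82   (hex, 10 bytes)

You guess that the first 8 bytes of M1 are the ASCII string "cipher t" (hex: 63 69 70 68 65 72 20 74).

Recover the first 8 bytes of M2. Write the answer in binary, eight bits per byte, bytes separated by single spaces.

First, C1 ⊕ C2 = (M1 ⊕ K) ⊕ (M2 ⊕ K) = M1 ⊕ M2, so the key drops out. Then M2 = (M1 ⊕ M2) ⊕ M1 over the first 8 bytes.
byte 0: (db ⊕ 8f) ⊕ 63 = 54 ⊕ 63 = 37
byte 1: (77 ⊕ bd) ⊕ 69 = ca ⊕ 69 = a3
byte 2: (10 ⊕ ba) ⊕ 70 = aa ⊕ 70 = da
byte 3: (14 ⊕ 1e) ⊕ 68 = 0a ⊕ 68 = 62
byte 4: (cf ⊕ d3) ⊕ 65 = 1c ⊕ 65 = 79
byte 5: (50 ⊕ 04) ⊕ 72 = 54 ⊕ 72 = 26
byte 6: (ae ⊕ 5f) ⊕ 20 = f1 ⊕ 20 = d1
byte 7: (8f ⊕ 86) ⊕ 74 = 09 ⊕ 74 = 7d

00110111 10100011 11011010 01100010 01111001 00100110 11010001 01111101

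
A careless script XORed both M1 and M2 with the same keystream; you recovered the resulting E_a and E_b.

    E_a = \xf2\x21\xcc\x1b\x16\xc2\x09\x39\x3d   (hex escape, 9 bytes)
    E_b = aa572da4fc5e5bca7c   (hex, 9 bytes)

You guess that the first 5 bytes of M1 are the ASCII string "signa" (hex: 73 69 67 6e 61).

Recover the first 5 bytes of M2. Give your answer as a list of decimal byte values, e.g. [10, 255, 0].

First, E_a ⊕ E_b = (M1 ⊕ K) ⊕ (M2 ⊕ K) = M1 ⊕ M2, so the key drops out. Then M2 = (M1 ⊕ M2) ⊕ M1 over the first 5 bytes.
byte 0: (f2 XOR aa) XOR 73 = 58 XOR 73 = 2b
byte 1: (21 XOR 57) XOR 69 = 76 XOR 69 = 1f
byte 2: (cc XOR 2d) XOR 67 = e1 XOR 67 = 86
byte 3: (1b XOR a4) XOR 6e = bf XOR 6e = d1
byte 4: (16 XOR fc) XOR 61 = ea XOR 61 = 8b

[43, 31, 134, 209, 139]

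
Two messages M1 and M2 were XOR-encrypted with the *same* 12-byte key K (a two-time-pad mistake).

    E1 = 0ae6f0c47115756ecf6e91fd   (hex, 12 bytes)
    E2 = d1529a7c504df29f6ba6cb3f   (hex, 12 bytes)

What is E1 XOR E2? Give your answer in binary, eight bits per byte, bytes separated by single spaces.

11011011 10110100 01101010 10111000 00100001 01011000 10000111 11110001 10100100 11001000 01011010 11000010

E1 ⊕ E2 = (M1 ⊕ K) ⊕ (M2 ⊕ K) = M1 ⊕ M2 — the shared key cancels under XOR.
 10 ^ 209 = 219
230 ^  82 = 180
240 ^ 154 = 106
196 ^ 124 = 184
113 ^  80 =  33
 21 ^  77 =  88
117 ^ 242 = 135
110 ^ 159 = 241
207 ^ 107 = 164
110 ^ 166 = 200
145 ^ 203 =  90
253 ^  63 = 194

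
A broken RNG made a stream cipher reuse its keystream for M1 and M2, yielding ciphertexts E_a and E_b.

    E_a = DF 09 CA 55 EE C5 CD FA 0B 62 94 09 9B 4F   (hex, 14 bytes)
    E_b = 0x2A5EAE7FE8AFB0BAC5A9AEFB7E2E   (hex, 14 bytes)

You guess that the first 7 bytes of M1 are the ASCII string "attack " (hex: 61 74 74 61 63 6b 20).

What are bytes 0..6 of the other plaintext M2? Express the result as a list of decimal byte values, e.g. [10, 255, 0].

[148, 35, 16, 75, 101, 1, 93]

First, E_a ⊕ E_b = (M1 ⊕ K) ⊕ (M2 ⊕ K) = M1 ⊕ M2, so the key drops out. Then M2 = (M1 ⊕ M2) ⊕ M1 over the first 7 bytes.
byte 0: (df ⊕ 2a) ⊕ 61 = f5 ⊕ 61 = 94
byte 1: (09 ⊕ 5e) ⊕ 74 = 57 ⊕ 74 = 23
byte 2: (ca ⊕ ae) ⊕ 74 = 64 ⊕ 74 = 10
byte 3: (55 ⊕ 7f) ⊕ 61 = 2a ⊕ 61 = 4b
byte 4: (ee ⊕ e8) ⊕ 63 = 06 ⊕ 63 = 65
byte 5: (c5 ⊕ af) ⊕ 6b = 6a ⊕ 6b = 01
byte 6: (cd ⊕ b0) ⊕ 20 = 7d ⊕ 20 = 5d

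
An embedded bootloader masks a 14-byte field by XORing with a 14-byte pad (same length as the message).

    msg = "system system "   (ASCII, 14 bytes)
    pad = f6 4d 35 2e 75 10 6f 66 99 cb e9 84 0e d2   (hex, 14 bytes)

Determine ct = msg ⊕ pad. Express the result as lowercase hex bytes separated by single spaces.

85 34 46 5a 10 7d 4f 15 e0 b8 9d e1 63 f2

XOR is its own inverse, so applying the key byte-wise gives the result directly.
byte 0: 73 ^ f6 = 85
byte 1: 79 ^ 4d = 34
byte 2: 73 ^ 35 = 46
byte 3: 74 ^ 2e = 5a
byte 4: 65 ^ 75 = 10
byte 5: 6d ^ 10 = 7d
byte 6: 20 ^ 6f = 4f
byte 7: 73 ^ 66 = 15
byte 8: 79 ^ 99 = e0
byte 9: 73 ^ cb = b8
byte 10: 74 ^ e9 = 9d
byte 11: 65 ^ 84 = e1
byte 12: 6d ^ 0e = 63
byte 13: 20 ^ d2 = f2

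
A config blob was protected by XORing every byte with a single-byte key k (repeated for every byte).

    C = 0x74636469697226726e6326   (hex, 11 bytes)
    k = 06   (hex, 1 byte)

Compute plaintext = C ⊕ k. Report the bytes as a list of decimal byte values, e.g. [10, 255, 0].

The 1-byte key repeats, so the effective keystream is 06 06 06 06 06 06 06 06 06 06 06.
byte 0: 116 xor   6 = 114
byte 1:  99 xor   6 = 101
byte 2: 100 xor   6 =  98
byte 3: 105 xor   6 = 111
byte 4: 105 xor   6 = 111
byte 5: 114 xor   6 = 116
byte 6:  38 xor   6 =  32
byte 7: 114 xor   6 = 116
byte 8: 110 xor   6 = 104
byte 9:  99 xor   6 = 101
byte 10:  38 xor   6 =  32

[114, 101, 98, 111, 111, 116, 32, 116, 104, 101, 32]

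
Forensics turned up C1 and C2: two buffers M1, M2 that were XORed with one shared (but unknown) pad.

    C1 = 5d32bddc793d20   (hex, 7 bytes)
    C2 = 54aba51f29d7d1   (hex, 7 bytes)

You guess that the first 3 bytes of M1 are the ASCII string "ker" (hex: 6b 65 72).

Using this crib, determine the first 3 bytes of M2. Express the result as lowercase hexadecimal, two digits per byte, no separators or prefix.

First, C1 ⊕ C2 = (M1 ⊕ K) ⊕ (M2 ⊕ K) = M1 ⊕ M2, so the key drops out. Then M2 = (M1 ⊕ M2) ⊕ M1 over the first 3 bytes.
byte 0: (5d ^ 54) ^ 6b = 09 ^ 6b = 62
byte 1: (32 ^ ab) ^ 65 = 99 ^ 65 = fc
byte 2: (bd ^ a5) ^ 72 = 18 ^ 72 = 6a

62fc6a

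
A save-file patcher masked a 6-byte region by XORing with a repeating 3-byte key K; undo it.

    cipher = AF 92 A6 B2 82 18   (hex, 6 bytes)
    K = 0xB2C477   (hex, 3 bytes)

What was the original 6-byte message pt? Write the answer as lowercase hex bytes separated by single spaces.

1d 56 d1 00 46 6f

The 3-byte key repeats, so the effective keystream is b2 c4 77 b2 c4 77.
byte 0: af XOR b2 = 1d
byte 1: 92 XOR c4 = 56
byte 2: a6 XOR 77 = d1
byte 3: b2 XOR b2 = 00
byte 4: 82 XOR c4 = 46
byte 5: 18 XOR 77 = 6f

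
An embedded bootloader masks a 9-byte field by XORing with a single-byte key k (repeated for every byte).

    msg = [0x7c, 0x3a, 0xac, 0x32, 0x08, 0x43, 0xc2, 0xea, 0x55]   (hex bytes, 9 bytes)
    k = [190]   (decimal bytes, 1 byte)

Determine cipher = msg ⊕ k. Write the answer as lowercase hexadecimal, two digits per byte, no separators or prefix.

c284128cb6fd7c54eb

The 1-byte key repeats, so the effective keystream is be be be be be be be be be.
byte 0: 01111100 ⊕ 10111110 = 11000010
byte 1: 00111010 ⊕ 10111110 = 10000100
byte 2: 10101100 ⊕ 10111110 = 00010010
byte 3: 00110010 ⊕ 10111110 = 10001100
byte 4: 00001000 ⊕ 10111110 = 10110110
byte 5: 01000011 ⊕ 10111110 = 11111101
byte 6: 11000010 ⊕ 10111110 = 01111100
byte 7: 11101010 ⊕ 10111110 = 01010100
byte 8: 01010101 ⊕ 10111110 = 11101011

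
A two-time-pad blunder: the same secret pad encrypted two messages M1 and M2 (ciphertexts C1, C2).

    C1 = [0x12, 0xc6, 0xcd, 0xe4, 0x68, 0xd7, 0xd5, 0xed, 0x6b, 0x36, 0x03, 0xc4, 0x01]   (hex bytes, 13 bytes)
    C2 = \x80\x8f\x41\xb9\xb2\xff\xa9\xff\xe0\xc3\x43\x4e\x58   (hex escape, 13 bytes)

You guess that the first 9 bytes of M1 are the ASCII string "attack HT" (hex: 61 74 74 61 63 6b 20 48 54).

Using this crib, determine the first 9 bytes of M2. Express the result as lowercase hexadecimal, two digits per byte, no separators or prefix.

First, C1 ⊕ C2 = (M1 ⊕ K) ⊕ (M2 ⊕ K) = M1 ⊕ M2, so the key drops out. Then M2 = (M1 ⊕ M2) ⊕ M1 over the first 9 bytes.
byte 0: (12 ⊕ 80) ⊕ 61 = 92 ⊕ 61 = f3
byte 1: (c6 ⊕ 8f) ⊕ 74 = 49 ⊕ 74 = 3d
byte 2: (cd ⊕ 41) ⊕ 74 = 8c ⊕ 74 = f8
byte 3: (e4 ⊕ b9) ⊕ 61 = 5d ⊕ 61 = 3c
byte 4: (68 ⊕ b2) ⊕ 63 = da ⊕ 63 = b9
byte 5: (d7 ⊕ ff) ⊕ 6b = 28 ⊕ 6b = 43
byte 6: (d5 ⊕ a9) ⊕ 20 = 7c ⊕ 20 = 5c
byte 7: (ed ⊕ ff) ⊕ 48 = 12 ⊕ 48 = 5a
byte 8: (6b ⊕ e0) ⊕ 54 = 8b ⊕ 54 = df

f33df83cb9435c5adf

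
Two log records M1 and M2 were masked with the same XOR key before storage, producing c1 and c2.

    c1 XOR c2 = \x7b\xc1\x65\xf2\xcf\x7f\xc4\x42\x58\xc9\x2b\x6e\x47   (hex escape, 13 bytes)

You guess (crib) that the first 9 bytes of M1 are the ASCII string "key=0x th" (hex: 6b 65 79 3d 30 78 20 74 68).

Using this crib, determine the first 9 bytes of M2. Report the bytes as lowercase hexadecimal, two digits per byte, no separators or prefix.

Since c1 ⊕ c2 = M1 ⊕ M2, XORing with the guessed M1 bytes yields the corresponding M2 bytes: M2 = (c1 ⊕ c2) ⊕ M1.
7b ⊕ 6b = 10
c1 ⊕ 65 = a4
65 ⊕ 79 = 1c
f2 ⊕ 3d = cf
cf ⊕ 30 = ff
7f ⊕ 78 = 07
c4 ⊕ 20 = e4
42 ⊕ 74 = 36
58 ⊕ 68 = 30

10a41ccfff07e43630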